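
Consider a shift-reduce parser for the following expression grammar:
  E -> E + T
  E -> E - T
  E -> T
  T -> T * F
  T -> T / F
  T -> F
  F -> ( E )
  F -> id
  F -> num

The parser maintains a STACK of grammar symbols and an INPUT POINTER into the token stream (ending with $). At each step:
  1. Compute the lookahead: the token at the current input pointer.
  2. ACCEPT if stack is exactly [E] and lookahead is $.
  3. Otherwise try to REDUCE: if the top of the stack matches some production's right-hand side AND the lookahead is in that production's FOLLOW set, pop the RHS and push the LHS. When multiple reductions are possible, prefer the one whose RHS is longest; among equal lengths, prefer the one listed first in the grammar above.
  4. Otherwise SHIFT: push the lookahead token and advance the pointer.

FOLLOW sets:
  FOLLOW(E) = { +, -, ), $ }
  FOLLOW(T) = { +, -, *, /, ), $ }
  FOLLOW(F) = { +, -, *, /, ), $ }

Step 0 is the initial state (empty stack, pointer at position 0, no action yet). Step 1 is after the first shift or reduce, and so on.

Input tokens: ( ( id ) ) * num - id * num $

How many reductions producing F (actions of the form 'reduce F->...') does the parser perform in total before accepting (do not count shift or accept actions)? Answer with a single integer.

Answer: 6

Derivation:
Step 1: shift (. Stack=[(] ptr=1 lookahead=( remaining=[( id ) ) * num - id * num $]
Step 2: shift (. Stack=[( (] ptr=2 lookahead=id remaining=[id ) ) * num - id * num $]
Step 3: shift id. Stack=[( ( id] ptr=3 lookahead=) remaining=[) ) * num - id * num $]
Step 4: reduce F->id. Stack=[( ( F] ptr=3 lookahead=) remaining=[) ) * num - id * num $]
Step 5: reduce T->F. Stack=[( ( T] ptr=3 lookahead=) remaining=[) ) * num - id * num $]
Step 6: reduce E->T. Stack=[( ( E] ptr=3 lookahead=) remaining=[) ) * num - id * num $]
Step 7: shift ). Stack=[( ( E )] ptr=4 lookahead=) remaining=[) * num - id * num $]
Step 8: reduce F->( E ). Stack=[( F] ptr=4 lookahead=) remaining=[) * num - id * num $]
Step 9: reduce T->F. Stack=[( T] ptr=4 lookahead=) remaining=[) * num - id * num $]
Step 10: reduce E->T. Stack=[( E] ptr=4 lookahead=) remaining=[) * num - id * num $]
Step 11: shift ). Stack=[( E )] ptr=5 lookahead=* remaining=[* num - id * num $]
Step 12: reduce F->( E ). Stack=[F] ptr=5 lookahead=* remaining=[* num - id * num $]
Step 13: reduce T->F. Stack=[T] ptr=5 lookahead=* remaining=[* num - id * num $]
Step 14: shift *. Stack=[T *] ptr=6 lookahead=num remaining=[num - id * num $]
Step 15: shift num. Stack=[T * num] ptr=7 lookahead=- remaining=[- id * num $]
Step 16: reduce F->num. Stack=[T * F] ptr=7 lookahead=- remaining=[- id * num $]
Step 17: reduce T->T * F. Stack=[T] ptr=7 lookahead=- remaining=[- id * num $]
Step 18: reduce E->T. Stack=[E] ptr=7 lookahead=- remaining=[- id * num $]
Step 19: shift -. Stack=[E -] ptr=8 lookahead=id remaining=[id * num $]
Step 20: shift id. Stack=[E - id] ptr=9 lookahead=* remaining=[* num $]
Step 21: reduce F->id. Stack=[E - F] ptr=9 lookahead=* remaining=[* num $]
Step 22: reduce T->F. Stack=[E - T] ptr=9 lookahead=* remaining=[* num $]
Step 23: shift *. Stack=[E - T *] ptr=10 lookahead=num remaining=[num $]
Step 24: shift num. Stack=[E - T * num] ptr=11 lookahead=$ remaining=[$]
Step 25: reduce F->num. Stack=[E - T * F] ptr=11 lookahead=$ remaining=[$]
Step 26: reduce T->T * F. Stack=[E - T] ptr=11 lookahead=$ remaining=[$]
Step 27: reduce E->E - T. Stack=[E] ptr=11 lookahead=$ remaining=[$]
Step 28: accept. Stack=[E] ptr=11 lookahead=$ remaining=[$]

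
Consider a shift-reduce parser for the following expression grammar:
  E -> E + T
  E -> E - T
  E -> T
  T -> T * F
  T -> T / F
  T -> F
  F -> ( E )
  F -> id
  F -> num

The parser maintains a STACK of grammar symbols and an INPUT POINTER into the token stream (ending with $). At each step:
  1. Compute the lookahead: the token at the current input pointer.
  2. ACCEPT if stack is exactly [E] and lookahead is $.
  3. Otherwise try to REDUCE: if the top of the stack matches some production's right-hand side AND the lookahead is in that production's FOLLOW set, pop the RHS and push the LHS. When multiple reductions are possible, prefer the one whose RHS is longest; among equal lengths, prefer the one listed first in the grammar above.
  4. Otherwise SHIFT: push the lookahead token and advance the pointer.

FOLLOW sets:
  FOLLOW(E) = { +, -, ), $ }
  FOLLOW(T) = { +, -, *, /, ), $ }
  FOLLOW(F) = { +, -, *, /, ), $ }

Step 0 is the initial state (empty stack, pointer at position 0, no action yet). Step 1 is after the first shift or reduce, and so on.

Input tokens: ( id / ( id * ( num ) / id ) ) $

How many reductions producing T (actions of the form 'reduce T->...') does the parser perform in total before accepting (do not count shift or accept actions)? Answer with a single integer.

Step 1: shift (. Stack=[(] ptr=1 lookahead=id remaining=[id / ( id * ( num ) / id ) ) $]
Step 2: shift id. Stack=[( id] ptr=2 lookahead=/ remaining=[/ ( id * ( num ) / id ) ) $]
Step 3: reduce F->id. Stack=[( F] ptr=2 lookahead=/ remaining=[/ ( id * ( num ) / id ) ) $]
Step 4: reduce T->F. Stack=[( T] ptr=2 lookahead=/ remaining=[/ ( id * ( num ) / id ) ) $]
Step 5: shift /. Stack=[( T /] ptr=3 lookahead=( remaining=[( id * ( num ) / id ) ) $]
Step 6: shift (. Stack=[( T / (] ptr=4 lookahead=id remaining=[id * ( num ) / id ) ) $]
Step 7: shift id. Stack=[( T / ( id] ptr=5 lookahead=* remaining=[* ( num ) / id ) ) $]
Step 8: reduce F->id. Stack=[( T / ( F] ptr=5 lookahead=* remaining=[* ( num ) / id ) ) $]
Step 9: reduce T->F. Stack=[( T / ( T] ptr=5 lookahead=* remaining=[* ( num ) / id ) ) $]
Step 10: shift *. Stack=[( T / ( T *] ptr=6 lookahead=( remaining=[( num ) / id ) ) $]
Step 11: shift (. Stack=[( T / ( T * (] ptr=7 lookahead=num remaining=[num ) / id ) ) $]
Step 12: shift num. Stack=[( T / ( T * ( num] ptr=8 lookahead=) remaining=[) / id ) ) $]
Step 13: reduce F->num. Stack=[( T / ( T * ( F] ptr=8 lookahead=) remaining=[) / id ) ) $]
Step 14: reduce T->F. Stack=[( T / ( T * ( T] ptr=8 lookahead=) remaining=[) / id ) ) $]
Step 15: reduce E->T. Stack=[( T / ( T * ( E] ptr=8 lookahead=) remaining=[) / id ) ) $]
Step 16: shift ). Stack=[( T / ( T * ( E )] ptr=9 lookahead=/ remaining=[/ id ) ) $]
Step 17: reduce F->( E ). Stack=[( T / ( T * F] ptr=9 lookahead=/ remaining=[/ id ) ) $]
Step 18: reduce T->T * F. Stack=[( T / ( T] ptr=9 lookahead=/ remaining=[/ id ) ) $]
Step 19: shift /. Stack=[( T / ( T /] ptr=10 lookahead=id remaining=[id ) ) $]
Step 20: shift id. Stack=[( T / ( T / id] ptr=11 lookahead=) remaining=[) ) $]
Step 21: reduce F->id. Stack=[( T / ( T / F] ptr=11 lookahead=) remaining=[) ) $]
Step 22: reduce T->T / F. Stack=[( T / ( T] ptr=11 lookahead=) remaining=[) ) $]
Step 23: reduce E->T. Stack=[( T / ( E] ptr=11 lookahead=) remaining=[) ) $]
Step 24: shift ). Stack=[( T / ( E )] ptr=12 lookahead=) remaining=[) $]
Step 25: reduce F->( E ). Stack=[( T / F] ptr=12 lookahead=) remaining=[) $]
Step 26: reduce T->T / F. Stack=[( T] ptr=12 lookahead=) remaining=[) $]
Step 27: reduce E->T. Stack=[( E] ptr=12 lookahead=) remaining=[) $]
Step 28: shift ). Stack=[( E )] ptr=13 lookahead=$ remaining=[$]
Step 29: reduce F->( E ). Stack=[F] ptr=13 lookahead=$ remaining=[$]
Step 30: reduce T->F. Stack=[T] ptr=13 lookahead=$ remaining=[$]
Step 31: reduce E->T. Stack=[E] ptr=13 lookahead=$ remaining=[$]
Step 32: accept. Stack=[E] ptr=13 lookahead=$ remaining=[$]

Answer: 7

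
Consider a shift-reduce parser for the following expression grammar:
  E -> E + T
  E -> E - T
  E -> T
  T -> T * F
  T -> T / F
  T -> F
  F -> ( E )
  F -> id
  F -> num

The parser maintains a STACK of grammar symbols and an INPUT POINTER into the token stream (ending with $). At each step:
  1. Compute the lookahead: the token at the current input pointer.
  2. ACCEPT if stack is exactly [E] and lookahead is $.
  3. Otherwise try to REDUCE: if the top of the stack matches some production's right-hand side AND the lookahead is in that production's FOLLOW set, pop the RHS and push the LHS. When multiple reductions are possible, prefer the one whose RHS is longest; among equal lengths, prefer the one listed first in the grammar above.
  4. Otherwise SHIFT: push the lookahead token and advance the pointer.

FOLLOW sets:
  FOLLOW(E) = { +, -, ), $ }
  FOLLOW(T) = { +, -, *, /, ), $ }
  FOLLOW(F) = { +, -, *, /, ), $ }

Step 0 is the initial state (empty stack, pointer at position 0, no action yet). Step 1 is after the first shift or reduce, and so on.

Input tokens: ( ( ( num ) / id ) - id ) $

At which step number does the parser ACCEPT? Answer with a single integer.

Answer: 29

Derivation:
Step 1: shift (. Stack=[(] ptr=1 lookahead=( remaining=[( ( num ) / id ) - id ) $]
Step 2: shift (. Stack=[( (] ptr=2 lookahead=( remaining=[( num ) / id ) - id ) $]
Step 3: shift (. Stack=[( ( (] ptr=3 lookahead=num remaining=[num ) / id ) - id ) $]
Step 4: shift num. Stack=[( ( ( num] ptr=4 lookahead=) remaining=[) / id ) - id ) $]
Step 5: reduce F->num. Stack=[( ( ( F] ptr=4 lookahead=) remaining=[) / id ) - id ) $]
Step 6: reduce T->F. Stack=[( ( ( T] ptr=4 lookahead=) remaining=[) / id ) - id ) $]
Step 7: reduce E->T. Stack=[( ( ( E] ptr=4 lookahead=) remaining=[) / id ) - id ) $]
Step 8: shift ). Stack=[( ( ( E )] ptr=5 lookahead=/ remaining=[/ id ) - id ) $]
Step 9: reduce F->( E ). Stack=[( ( F] ptr=5 lookahead=/ remaining=[/ id ) - id ) $]
Step 10: reduce T->F. Stack=[( ( T] ptr=5 lookahead=/ remaining=[/ id ) - id ) $]
Step 11: shift /. Stack=[( ( T /] ptr=6 lookahead=id remaining=[id ) - id ) $]
Step 12: shift id. Stack=[( ( T / id] ptr=7 lookahead=) remaining=[) - id ) $]
Step 13: reduce F->id. Stack=[( ( T / F] ptr=7 lookahead=) remaining=[) - id ) $]
Step 14: reduce T->T / F. Stack=[( ( T] ptr=7 lookahead=) remaining=[) - id ) $]
Step 15: reduce E->T. Stack=[( ( E] ptr=7 lookahead=) remaining=[) - id ) $]
Step 16: shift ). Stack=[( ( E )] ptr=8 lookahead=- remaining=[- id ) $]
Step 17: reduce F->( E ). Stack=[( F] ptr=8 lookahead=- remaining=[- id ) $]
Step 18: reduce T->F. Stack=[( T] ptr=8 lookahead=- remaining=[- id ) $]
Step 19: reduce E->T. Stack=[( E] ptr=8 lookahead=- remaining=[- id ) $]
Step 20: shift -. Stack=[( E -] ptr=9 lookahead=id remaining=[id ) $]
Step 21: shift id. Stack=[( E - id] ptr=10 lookahead=) remaining=[) $]
Step 22: reduce F->id. Stack=[( E - F] ptr=10 lookahead=) remaining=[) $]
Step 23: reduce T->F. Stack=[( E - T] ptr=10 lookahead=) remaining=[) $]
Step 24: reduce E->E - T. Stack=[( E] ptr=10 lookahead=) remaining=[) $]
Step 25: shift ). Stack=[( E )] ptr=11 lookahead=$ remaining=[$]
Step 26: reduce F->( E ). Stack=[F] ptr=11 lookahead=$ remaining=[$]
Step 27: reduce T->F. Stack=[T] ptr=11 lookahead=$ remaining=[$]
Step 28: reduce E->T. Stack=[E] ptr=11 lookahead=$ remaining=[$]
Step 29: accept. Stack=[E] ptr=11 lookahead=$ remaining=[$]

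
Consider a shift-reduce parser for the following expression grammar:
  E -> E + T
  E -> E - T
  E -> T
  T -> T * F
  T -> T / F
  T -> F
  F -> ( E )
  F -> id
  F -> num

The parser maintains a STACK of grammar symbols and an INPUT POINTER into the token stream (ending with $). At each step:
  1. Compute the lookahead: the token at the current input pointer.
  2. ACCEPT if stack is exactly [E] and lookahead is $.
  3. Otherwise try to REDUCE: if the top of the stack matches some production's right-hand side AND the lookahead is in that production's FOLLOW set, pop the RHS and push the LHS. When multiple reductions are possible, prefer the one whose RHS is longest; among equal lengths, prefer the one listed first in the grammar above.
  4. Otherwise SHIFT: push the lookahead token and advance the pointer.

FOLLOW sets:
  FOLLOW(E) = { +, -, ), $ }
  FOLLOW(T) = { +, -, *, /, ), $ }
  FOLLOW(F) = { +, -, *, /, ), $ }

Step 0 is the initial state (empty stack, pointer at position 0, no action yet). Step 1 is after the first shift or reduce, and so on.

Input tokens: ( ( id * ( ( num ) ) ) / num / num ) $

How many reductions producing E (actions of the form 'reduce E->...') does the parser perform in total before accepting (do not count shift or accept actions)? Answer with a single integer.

Step 1: shift (. Stack=[(] ptr=1 lookahead=( remaining=[( id * ( ( num ) ) ) / num / num ) $]
Step 2: shift (. Stack=[( (] ptr=2 lookahead=id remaining=[id * ( ( num ) ) ) / num / num ) $]
Step 3: shift id. Stack=[( ( id] ptr=3 lookahead=* remaining=[* ( ( num ) ) ) / num / num ) $]
Step 4: reduce F->id. Stack=[( ( F] ptr=3 lookahead=* remaining=[* ( ( num ) ) ) / num / num ) $]
Step 5: reduce T->F. Stack=[( ( T] ptr=3 lookahead=* remaining=[* ( ( num ) ) ) / num / num ) $]
Step 6: shift *. Stack=[( ( T *] ptr=4 lookahead=( remaining=[( ( num ) ) ) / num / num ) $]
Step 7: shift (. Stack=[( ( T * (] ptr=5 lookahead=( remaining=[( num ) ) ) / num / num ) $]
Step 8: shift (. Stack=[( ( T * ( (] ptr=6 lookahead=num remaining=[num ) ) ) / num / num ) $]
Step 9: shift num. Stack=[( ( T * ( ( num] ptr=7 lookahead=) remaining=[) ) ) / num / num ) $]
Step 10: reduce F->num. Stack=[( ( T * ( ( F] ptr=7 lookahead=) remaining=[) ) ) / num / num ) $]
Step 11: reduce T->F. Stack=[( ( T * ( ( T] ptr=7 lookahead=) remaining=[) ) ) / num / num ) $]
Step 12: reduce E->T. Stack=[( ( T * ( ( E] ptr=7 lookahead=) remaining=[) ) ) / num / num ) $]
Step 13: shift ). Stack=[( ( T * ( ( E )] ptr=8 lookahead=) remaining=[) ) / num / num ) $]
Step 14: reduce F->( E ). Stack=[( ( T * ( F] ptr=8 lookahead=) remaining=[) ) / num / num ) $]
Step 15: reduce T->F. Stack=[( ( T * ( T] ptr=8 lookahead=) remaining=[) ) / num / num ) $]
Step 16: reduce E->T. Stack=[( ( T * ( E] ptr=8 lookahead=) remaining=[) ) / num / num ) $]
Step 17: shift ). Stack=[( ( T * ( E )] ptr=9 lookahead=) remaining=[) / num / num ) $]
Step 18: reduce F->( E ). Stack=[( ( T * F] ptr=9 lookahead=) remaining=[) / num / num ) $]
Step 19: reduce T->T * F. Stack=[( ( T] ptr=9 lookahead=) remaining=[) / num / num ) $]
Step 20: reduce E->T. Stack=[( ( E] ptr=9 lookahead=) remaining=[) / num / num ) $]
Step 21: shift ). Stack=[( ( E )] ptr=10 lookahead=/ remaining=[/ num / num ) $]
Step 22: reduce F->( E ). Stack=[( F] ptr=10 lookahead=/ remaining=[/ num / num ) $]
Step 23: reduce T->F. Stack=[( T] ptr=10 lookahead=/ remaining=[/ num / num ) $]
Step 24: shift /. Stack=[( T /] ptr=11 lookahead=num remaining=[num / num ) $]
Step 25: shift num. Stack=[( T / num] ptr=12 lookahead=/ remaining=[/ num ) $]
Step 26: reduce F->num. Stack=[( T / F] ptr=12 lookahead=/ remaining=[/ num ) $]
Step 27: reduce T->T / F. Stack=[( T] ptr=12 lookahead=/ remaining=[/ num ) $]
Step 28: shift /. Stack=[( T /] ptr=13 lookahead=num remaining=[num ) $]
Step 29: shift num. Stack=[( T / num] ptr=14 lookahead=) remaining=[) $]
Step 30: reduce F->num. Stack=[( T / F] ptr=14 lookahead=) remaining=[) $]
Step 31: reduce T->T / F. Stack=[( T] ptr=14 lookahead=) remaining=[) $]
Step 32: reduce E->T. Stack=[( E] ptr=14 lookahead=) remaining=[) $]
Step 33: shift ). Stack=[( E )] ptr=15 lookahead=$ remaining=[$]
Step 34: reduce F->( E ). Stack=[F] ptr=15 lookahead=$ remaining=[$]
Step 35: reduce T->F. Stack=[T] ptr=15 lookahead=$ remaining=[$]
Step 36: reduce E->T. Stack=[E] ptr=15 lookahead=$ remaining=[$]
Step 37: accept. Stack=[E] ptr=15 lookahead=$ remaining=[$]

Answer: 5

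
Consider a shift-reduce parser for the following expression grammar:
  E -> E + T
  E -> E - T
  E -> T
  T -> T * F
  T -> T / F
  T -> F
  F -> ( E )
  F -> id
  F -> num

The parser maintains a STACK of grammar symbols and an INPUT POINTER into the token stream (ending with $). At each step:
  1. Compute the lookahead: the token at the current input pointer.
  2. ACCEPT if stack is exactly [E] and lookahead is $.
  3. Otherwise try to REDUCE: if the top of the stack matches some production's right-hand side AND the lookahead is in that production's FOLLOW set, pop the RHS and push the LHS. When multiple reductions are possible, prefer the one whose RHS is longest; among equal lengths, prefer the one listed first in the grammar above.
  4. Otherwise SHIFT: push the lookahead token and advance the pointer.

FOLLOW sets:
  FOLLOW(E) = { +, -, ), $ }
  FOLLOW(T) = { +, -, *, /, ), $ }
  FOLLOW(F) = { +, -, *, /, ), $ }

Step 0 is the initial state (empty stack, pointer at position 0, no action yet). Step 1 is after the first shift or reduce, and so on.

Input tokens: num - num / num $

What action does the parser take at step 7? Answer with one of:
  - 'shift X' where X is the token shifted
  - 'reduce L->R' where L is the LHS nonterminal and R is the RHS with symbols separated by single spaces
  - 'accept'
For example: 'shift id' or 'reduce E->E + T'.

Answer: reduce F->num

Derivation:
Step 1: shift num. Stack=[num] ptr=1 lookahead=- remaining=[- num / num $]
Step 2: reduce F->num. Stack=[F] ptr=1 lookahead=- remaining=[- num / num $]
Step 3: reduce T->F. Stack=[T] ptr=1 lookahead=- remaining=[- num / num $]
Step 4: reduce E->T. Stack=[E] ptr=1 lookahead=- remaining=[- num / num $]
Step 5: shift -. Stack=[E -] ptr=2 lookahead=num remaining=[num / num $]
Step 6: shift num. Stack=[E - num] ptr=3 lookahead=/ remaining=[/ num $]
Step 7: reduce F->num. Stack=[E - F] ptr=3 lookahead=/ remaining=[/ num $]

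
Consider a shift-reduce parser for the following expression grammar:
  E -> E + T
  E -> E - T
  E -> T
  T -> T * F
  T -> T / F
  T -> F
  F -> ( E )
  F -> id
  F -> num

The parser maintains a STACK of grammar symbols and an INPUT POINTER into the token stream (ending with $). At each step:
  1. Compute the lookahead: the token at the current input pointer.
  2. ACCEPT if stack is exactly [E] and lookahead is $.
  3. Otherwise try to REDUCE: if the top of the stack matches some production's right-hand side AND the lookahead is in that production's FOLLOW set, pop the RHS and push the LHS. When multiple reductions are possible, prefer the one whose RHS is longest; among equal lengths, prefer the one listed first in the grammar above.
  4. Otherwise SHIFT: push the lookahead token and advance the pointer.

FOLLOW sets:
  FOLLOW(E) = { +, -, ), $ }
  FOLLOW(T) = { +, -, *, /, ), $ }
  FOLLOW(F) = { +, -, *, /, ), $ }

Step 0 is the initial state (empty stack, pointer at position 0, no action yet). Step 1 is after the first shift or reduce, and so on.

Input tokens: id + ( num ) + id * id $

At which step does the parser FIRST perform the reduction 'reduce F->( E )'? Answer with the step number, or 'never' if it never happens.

Answer: 12

Derivation:
Step 1: shift id. Stack=[id] ptr=1 lookahead=+ remaining=[+ ( num ) + id * id $]
Step 2: reduce F->id. Stack=[F] ptr=1 lookahead=+ remaining=[+ ( num ) + id * id $]
Step 3: reduce T->F. Stack=[T] ptr=1 lookahead=+ remaining=[+ ( num ) + id * id $]
Step 4: reduce E->T. Stack=[E] ptr=1 lookahead=+ remaining=[+ ( num ) + id * id $]
Step 5: shift +. Stack=[E +] ptr=2 lookahead=( remaining=[( num ) + id * id $]
Step 6: shift (. Stack=[E + (] ptr=3 lookahead=num remaining=[num ) + id * id $]
Step 7: shift num. Stack=[E + ( num] ptr=4 lookahead=) remaining=[) + id * id $]
Step 8: reduce F->num. Stack=[E + ( F] ptr=4 lookahead=) remaining=[) + id * id $]
Step 9: reduce T->F. Stack=[E + ( T] ptr=4 lookahead=) remaining=[) + id * id $]
Step 10: reduce E->T. Stack=[E + ( E] ptr=4 lookahead=) remaining=[) + id * id $]
Step 11: shift ). Stack=[E + ( E )] ptr=5 lookahead=+ remaining=[+ id * id $]
Step 12: reduce F->( E ). Stack=[E + F] ptr=5 lookahead=+ remaining=[+ id * id $]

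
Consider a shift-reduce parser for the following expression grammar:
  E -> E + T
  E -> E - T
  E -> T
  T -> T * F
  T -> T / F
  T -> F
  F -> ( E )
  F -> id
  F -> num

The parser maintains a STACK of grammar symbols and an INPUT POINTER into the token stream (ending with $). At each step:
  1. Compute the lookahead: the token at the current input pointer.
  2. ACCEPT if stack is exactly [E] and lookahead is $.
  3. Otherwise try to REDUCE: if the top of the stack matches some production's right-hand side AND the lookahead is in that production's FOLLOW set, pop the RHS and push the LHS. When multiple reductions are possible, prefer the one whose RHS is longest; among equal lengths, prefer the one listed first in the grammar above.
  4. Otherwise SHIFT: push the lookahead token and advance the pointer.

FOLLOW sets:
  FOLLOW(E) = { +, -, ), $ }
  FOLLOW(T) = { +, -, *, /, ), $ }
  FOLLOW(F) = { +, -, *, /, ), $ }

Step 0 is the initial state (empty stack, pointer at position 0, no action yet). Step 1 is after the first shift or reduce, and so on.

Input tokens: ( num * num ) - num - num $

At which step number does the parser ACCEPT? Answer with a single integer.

Answer: 24

Derivation:
Step 1: shift (. Stack=[(] ptr=1 lookahead=num remaining=[num * num ) - num - num $]
Step 2: shift num. Stack=[( num] ptr=2 lookahead=* remaining=[* num ) - num - num $]
Step 3: reduce F->num. Stack=[( F] ptr=2 lookahead=* remaining=[* num ) - num - num $]
Step 4: reduce T->F. Stack=[( T] ptr=2 lookahead=* remaining=[* num ) - num - num $]
Step 5: shift *. Stack=[( T *] ptr=3 lookahead=num remaining=[num ) - num - num $]
Step 6: shift num. Stack=[( T * num] ptr=4 lookahead=) remaining=[) - num - num $]
Step 7: reduce F->num. Stack=[( T * F] ptr=4 lookahead=) remaining=[) - num - num $]
Step 8: reduce T->T * F. Stack=[( T] ptr=4 lookahead=) remaining=[) - num - num $]
Step 9: reduce E->T. Stack=[( E] ptr=4 lookahead=) remaining=[) - num - num $]
Step 10: shift ). Stack=[( E )] ptr=5 lookahead=- remaining=[- num - num $]
Step 11: reduce F->( E ). Stack=[F] ptr=5 lookahead=- remaining=[- num - num $]
Step 12: reduce T->F. Stack=[T] ptr=5 lookahead=- remaining=[- num - num $]
Step 13: reduce E->T. Stack=[E] ptr=5 lookahead=- remaining=[- num - num $]
Step 14: shift -. Stack=[E -] ptr=6 lookahead=num remaining=[num - num $]
Step 15: shift num. Stack=[E - num] ptr=7 lookahead=- remaining=[- num $]
Step 16: reduce F->num. Stack=[E - F] ptr=7 lookahead=- remaining=[- num $]
Step 17: reduce T->F. Stack=[E - T] ptr=7 lookahead=- remaining=[- num $]
Step 18: reduce E->E - T. Stack=[E] ptr=7 lookahead=- remaining=[- num $]
Step 19: shift -. Stack=[E -] ptr=8 lookahead=num remaining=[num $]
Step 20: shift num. Stack=[E - num] ptr=9 lookahead=$ remaining=[$]
Step 21: reduce F->num. Stack=[E - F] ptr=9 lookahead=$ remaining=[$]
Step 22: reduce T->F. Stack=[E - T] ptr=9 lookahead=$ remaining=[$]
Step 23: reduce E->E - T. Stack=[E] ptr=9 lookahead=$ remaining=[$]
Step 24: accept. Stack=[E] ptr=9 lookahead=$ remaining=[$]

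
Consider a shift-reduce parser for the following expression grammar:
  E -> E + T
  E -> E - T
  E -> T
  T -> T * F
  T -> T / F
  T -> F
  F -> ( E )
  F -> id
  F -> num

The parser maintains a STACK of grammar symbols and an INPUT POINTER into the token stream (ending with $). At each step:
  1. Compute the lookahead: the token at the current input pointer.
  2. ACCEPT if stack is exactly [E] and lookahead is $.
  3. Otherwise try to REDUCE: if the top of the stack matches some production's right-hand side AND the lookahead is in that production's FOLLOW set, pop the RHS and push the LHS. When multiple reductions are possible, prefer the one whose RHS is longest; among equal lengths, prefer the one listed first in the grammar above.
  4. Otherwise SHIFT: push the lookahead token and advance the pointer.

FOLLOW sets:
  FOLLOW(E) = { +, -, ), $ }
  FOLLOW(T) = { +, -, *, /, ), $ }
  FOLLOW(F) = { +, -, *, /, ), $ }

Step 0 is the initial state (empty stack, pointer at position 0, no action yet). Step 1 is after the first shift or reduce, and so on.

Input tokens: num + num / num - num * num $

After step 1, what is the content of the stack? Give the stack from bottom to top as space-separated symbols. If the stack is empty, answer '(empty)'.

Answer: num

Derivation:
Step 1: shift num. Stack=[num] ptr=1 lookahead=+ remaining=[+ num / num - num * num $]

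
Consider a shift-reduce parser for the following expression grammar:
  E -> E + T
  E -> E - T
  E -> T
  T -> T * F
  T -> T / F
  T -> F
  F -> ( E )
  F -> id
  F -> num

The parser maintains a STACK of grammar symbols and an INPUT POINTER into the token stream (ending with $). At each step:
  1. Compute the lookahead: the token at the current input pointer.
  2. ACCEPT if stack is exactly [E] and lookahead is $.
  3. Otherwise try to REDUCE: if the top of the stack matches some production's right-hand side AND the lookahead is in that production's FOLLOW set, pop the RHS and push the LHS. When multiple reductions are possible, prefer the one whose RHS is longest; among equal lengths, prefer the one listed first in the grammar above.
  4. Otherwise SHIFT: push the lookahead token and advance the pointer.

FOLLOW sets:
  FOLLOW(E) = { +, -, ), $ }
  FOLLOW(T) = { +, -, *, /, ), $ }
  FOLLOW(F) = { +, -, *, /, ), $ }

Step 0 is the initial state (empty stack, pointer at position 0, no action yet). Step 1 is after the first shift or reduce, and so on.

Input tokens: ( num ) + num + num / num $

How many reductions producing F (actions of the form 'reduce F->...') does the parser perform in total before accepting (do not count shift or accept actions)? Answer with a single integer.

Step 1: shift (. Stack=[(] ptr=1 lookahead=num remaining=[num ) + num + num / num $]
Step 2: shift num. Stack=[( num] ptr=2 lookahead=) remaining=[) + num + num / num $]
Step 3: reduce F->num. Stack=[( F] ptr=2 lookahead=) remaining=[) + num + num / num $]
Step 4: reduce T->F. Stack=[( T] ptr=2 lookahead=) remaining=[) + num + num / num $]
Step 5: reduce E->T. Stack=[( E] ptr=2 lookahead=) remaining=[) + num + num / num $]
Step 6: shift ). Stack=[( E )] ptr=3 lookahead=+ remaining=[+ num + num / num $]
Step 7: reduce F->( E ). Stack=[F] ptr=3 lookahead=+ remaining=[+ num + num / num $]
Step 8: reduce T->F. Stack=[T] ptr=3 lookahead=+ remaining=[+ num + num / num $]
Step 9: reduce E->T. Stack=[E] ptr=3 lookahead=+ remaining=[+ num + num / num $]
Step 10: shift +. Stack=[E +] ptr=4 lookahead=num remaining=[num + num / num $]
Step 11: shift num. Stack=[E + num] ptr=5 lookahead=+ remaining=[+ num / num $]
Step 12: reduce F->num. Stack=[E + F] ptr=5 lookahead=+ remaining=[+ num / num $]
Step 13: reduce T->F. Stack=[E + T] ptr=5 lookahead=+ remaining=[+ num / num $]
Step 14: reduce E->E + T. Stack=[E] ptr=5 lookahead=+ remaining=[+ num / num $]
Step 15: shift +. Stack=[E +] ptr=6 lookahead=num remaining=[num / num $]
Step 16: shift num. Stack=[E + num] ptr=7 lookahead=/ remaining=[/ num $]
Step 17: reduce F->num. Stack=[E + F] ptr=7 lookahead=/ remaining=[/ num $]
Step 18: reduce T->F. Stack=[E + T] ptr=7 lookahead=/ remaining=[/ num $]
Step 19: shift /. Stack=[E + T /] ptr=8 lookahead=num remaining=[num $]
Step 20: shift num. Stack=[E + T / num] ptr=9 lookahead=$ remaining=[$]
Step 21: reduce F->num. Stack=[E + T / F] ptr=9 lookahead=$ remaining=[$]
Step 22: reduce T->T / F. Stack=[E + T] ptr=9 lookahead=$ remaining=[$]
Step 23: reduce E->E + T. Stack=[E] ptr=9 lookahead=$ remaining=[$]
Step 24: accept. Stack=[E] ptr=9 lookahead=$ remaining=[$]

Answer: 5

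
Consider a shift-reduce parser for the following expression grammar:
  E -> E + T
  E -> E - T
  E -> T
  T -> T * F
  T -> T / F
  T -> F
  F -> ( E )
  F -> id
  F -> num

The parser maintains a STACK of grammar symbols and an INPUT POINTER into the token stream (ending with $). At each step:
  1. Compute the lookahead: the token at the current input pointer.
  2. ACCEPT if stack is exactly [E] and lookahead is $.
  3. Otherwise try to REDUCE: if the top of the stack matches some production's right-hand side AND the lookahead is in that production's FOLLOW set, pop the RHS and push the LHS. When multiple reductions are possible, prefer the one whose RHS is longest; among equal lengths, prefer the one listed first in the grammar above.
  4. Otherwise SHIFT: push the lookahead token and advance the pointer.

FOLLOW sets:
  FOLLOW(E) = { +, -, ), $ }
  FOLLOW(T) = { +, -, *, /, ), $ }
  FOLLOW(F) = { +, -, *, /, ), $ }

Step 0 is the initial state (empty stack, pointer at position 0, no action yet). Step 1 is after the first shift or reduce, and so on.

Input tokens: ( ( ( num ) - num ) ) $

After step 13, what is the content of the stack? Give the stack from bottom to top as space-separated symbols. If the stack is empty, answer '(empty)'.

Step 1: shift (. Stack=[(] ptr=1 lookahead=( remaining=[( ( num ) - num ) ) $]
Step 2: shift (. Stack=[( (] ptr=2 lookahead=( remaining=[( num ) - num ) ) $]
Step 3: shift (. Stack=[( ( (] ptr=3 lookahead=num remaining=[num ) - num ) ) $]
Step 4: shift num. Stack=[( ( ( num] ptr=4 lookahead=) remaining=[) - num ) ) $]
Step 5: reduce F->num. Stack=[( ( ( F] ptr=4 lookahead=) remaining=[) - num ) ) $]
Step 6: reduce T->F. Stack=[( ( ( T] ptr=4 lookahead=) remaining=[) - num ) ) $]
Step 7: reduce E->T. Stack=[( ( ( E] ptr=4 lookahead=) remaining=[) - num ) ) $]
Step 8: shift ). Stack=[( ( ( E )] ptr=5 lookahead=- remaining=[- num ) ) $]
Step 9: reduce F->( E ). Stack=[( ( F] ptr=5 lookahead=- remaining=[- num ) ) $]
Step 10: reduce T->F. Stack=[( ( T] ptr=5 lookahead=- remaining=[- num ) ) $]
Step 11: reduce E->T. Stack=[( ( E] ptr=5 lookahead=- remaining=[- num ) ) $]
Step 12: shift -. Stack=[( ( E -] ptr=6 lookahead=num remaining=[num ) ) $]
Step 13: shift num. Stack=[( ( E - num] ptr=7 lookahead=) remaining=[) ) $]

Answer: ( ( E - num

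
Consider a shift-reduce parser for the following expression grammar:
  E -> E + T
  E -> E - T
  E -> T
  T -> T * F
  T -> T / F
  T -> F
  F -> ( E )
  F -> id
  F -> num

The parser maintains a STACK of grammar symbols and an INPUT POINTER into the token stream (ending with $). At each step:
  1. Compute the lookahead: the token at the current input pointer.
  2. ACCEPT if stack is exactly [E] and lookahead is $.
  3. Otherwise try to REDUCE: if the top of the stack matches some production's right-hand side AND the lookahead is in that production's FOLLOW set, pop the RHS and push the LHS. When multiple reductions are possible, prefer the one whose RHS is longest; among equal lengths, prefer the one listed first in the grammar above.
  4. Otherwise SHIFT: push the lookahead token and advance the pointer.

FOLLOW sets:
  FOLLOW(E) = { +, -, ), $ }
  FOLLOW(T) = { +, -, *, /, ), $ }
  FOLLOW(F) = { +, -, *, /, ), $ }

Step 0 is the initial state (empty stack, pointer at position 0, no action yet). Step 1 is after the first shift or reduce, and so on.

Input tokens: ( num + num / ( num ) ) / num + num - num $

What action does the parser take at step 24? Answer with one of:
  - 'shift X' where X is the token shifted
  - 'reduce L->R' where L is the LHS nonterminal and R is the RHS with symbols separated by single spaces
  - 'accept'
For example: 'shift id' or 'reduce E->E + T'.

Answer: shift num

Derivation:
Step 1: shift (. Stack=[(] ptr=1 lookahead=num remaining=[num + num / ( num ) ) / num + num - num $]
Step 2: shift num. Stack=[( num] ptr=2 lookahead=+ remaining=[+ num / ( num ) ) / num + num - num $]
Step 3: reduce F->num. Stack=[( F] ptr=2 lookahead=+ remaining=[+ num / ( num ) ) / num + num - num $]
Step 4: reduce T->F. Stack=[( T] ptr=2 lookahead=+ remaining=[+ num / ( num ) ) / num + num - num $]
Step 5: reduce E->T. Stack=[( E] ptr=2 lookahead=+ remaining=[+ num / ( num ) ) / num + num - num $]
Step 6: shift +. Stack=[( E +] ptr=3 lookahead=num remaining=[num / ( num ) ) / num + num - num $]
Step 7: shift num. Stack=[( E + num] ptr=4 lookahead=/ remaining=[/ ( num ) ) / num + num - num $]
Step 8: reduce F->num. Stack=[( E + F] ptr=4 lookahead=/ remaining=[/ ( num ) ) / num + num - num $]
Step 9: reduce T->F. Stack=[( E + T] ptr=4 lookahead=/ remaining=[/ ( num ) ) / num + num - num $]
Step 10: shift /. Stack=[( E + T /] ptr=5 lookahead=( remaining=[( num ) ) / num + num - num $]
Step 11: shift (. Stack=[( E + T / (] ptr=6 lookahead=num remaining=[num ) ) / num + num - num $]
Step 12: shift num. Stack=[( E + T / ( num] ptr=7 lookahead=) remaining=[) ) / num + num - num $]
Step 13: reduce F->num. Stack=[( E + T / ( F] ptr=7 lookahead=) remaining=[) ) / num + num - num $]
Step 14: reduce T->F. Stack=[( E + T / ( T] ptr=7 lookahead=) remaining=[) ) / num + num - num $]
Step 15: reduce E->T. Stack=[( E + T / ( E] ptr=7 lookahead=) remaining=[) ) / num + num - num $]
Step 16: shift ). Stack=[( E + T / ( E )] ptr=8 lookahead=) remaining=[) / num + num - num $]
Step 17: reduce F->( E ). Stack=[( E + T / F] ptr=8 lookahead=) remaining=[) / num + num - num $]
Step 18: reduce T->T / F. Stack=[( E + T] ptr=8 lookahead=) remaining=[) / num + num - num $]
Step 19: reduce E->E + T. Stack=[( E] ptr=8 lookahead=) remaining=[) / num + num - num $]
Step 20: shift ). Stack=[( E )] ptr=9 lookahead=/ remaining=[/ num + num - num $]
Step 21: reduce F->( E ). Stack=[F] ptr=9 lookahead=/ remaining=[/ num + num - num $]
Step 22: reduce T->F. Stack=[T] ptr=9 lookahead=/ remaining=[/ num + num - num $]
Step 23: shift /. Stack=[T /] ptr=10 lookahead=num remaining=[num + num - num $]
Step 24: shift num. Stack=[T / num] ptr=11 lookahead=+ remaining=[+ num - num $]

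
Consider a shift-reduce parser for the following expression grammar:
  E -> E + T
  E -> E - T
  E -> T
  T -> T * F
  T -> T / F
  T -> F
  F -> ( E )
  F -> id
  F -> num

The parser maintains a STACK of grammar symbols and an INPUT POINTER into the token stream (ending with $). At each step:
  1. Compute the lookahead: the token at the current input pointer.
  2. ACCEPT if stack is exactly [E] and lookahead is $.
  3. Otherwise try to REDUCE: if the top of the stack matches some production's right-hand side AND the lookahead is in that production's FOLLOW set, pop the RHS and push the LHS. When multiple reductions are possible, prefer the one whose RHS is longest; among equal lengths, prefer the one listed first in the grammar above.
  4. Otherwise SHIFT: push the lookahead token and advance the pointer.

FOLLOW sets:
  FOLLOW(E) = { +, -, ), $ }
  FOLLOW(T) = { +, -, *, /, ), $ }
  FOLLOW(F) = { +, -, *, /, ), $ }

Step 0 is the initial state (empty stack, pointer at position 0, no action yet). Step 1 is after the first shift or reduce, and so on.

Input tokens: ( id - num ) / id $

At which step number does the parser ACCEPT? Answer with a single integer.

Answer: 19

Derivation:
Step 1: shift (. Stack=[(] ptr=1 lookahead=id remaining=[id - num ) / id $]
Step 2: shift id. Stack=[( id] ptr=2 lookahead=- remaining=[- num ) / id $]
Step 3: reduce F->id. Stack=[( F] ptr=2 lookahead=- remaining=[- num ) / id $]
Step 4: reduce T->F. Stack=[( T] ptr=2 lookahead=- remaining=[- num ) / id $]
Step 5: reduce E->T. Stack=[( E] ptr=2 lookahead=- remaining=[- num ) / id $]
Step 6: shift -. Stack=[( E -] ptr=3 lookahead=num remaining=[num ) / id $]
Step 7: shift num. Stack=[( E - num] ptr=4 lookahead=) remaining=[) / id $]
Step 8: reduce F->num. Stack=[( E - F] ptr=4 lookahead=) remaining=[) / id $]
Step 9: reduce T->F. Stack=[( E - T] ptr=4 lookahead=) remaining=[) / id $]
Step 10: reduce E->E - T. Stack=[( E] ptr=4 lookahead=) remaining=[) / id $]
Step 11: shift ). Stack=[( E )] ptr=5 lookahead=/ remaining=[/ id $]
Step 12: reduce F->( E ). Stack=[F] ptr=5 lookahead=/ remaining=[/ id $]
Step 13: reduce T->F. Stack=[T] ptr=5 lookahead=/ remaining=[/ id $]
Step 14: shift /. Stack=[T /] ptr=6 lookahead=id remaining=[id $]
Step 15: shift id. Stack=[T / id] ptr=7 lookahead=$ remaining=[$]
Step 16: reduce F->id. Stack=[T / F] ptr=7 lookahead=$ remaining=[$]
Step 17: reduce T->T / F. Stack=[T] ptr=7 lookahead=$ remaining=[$]
Step 18: reduce E->T. Stack=[E] ptr=7 lookahead=$ remaining=[$]
Step 19: accept. Stack=[E] ptr=7 lookahead=$ remaining=[$]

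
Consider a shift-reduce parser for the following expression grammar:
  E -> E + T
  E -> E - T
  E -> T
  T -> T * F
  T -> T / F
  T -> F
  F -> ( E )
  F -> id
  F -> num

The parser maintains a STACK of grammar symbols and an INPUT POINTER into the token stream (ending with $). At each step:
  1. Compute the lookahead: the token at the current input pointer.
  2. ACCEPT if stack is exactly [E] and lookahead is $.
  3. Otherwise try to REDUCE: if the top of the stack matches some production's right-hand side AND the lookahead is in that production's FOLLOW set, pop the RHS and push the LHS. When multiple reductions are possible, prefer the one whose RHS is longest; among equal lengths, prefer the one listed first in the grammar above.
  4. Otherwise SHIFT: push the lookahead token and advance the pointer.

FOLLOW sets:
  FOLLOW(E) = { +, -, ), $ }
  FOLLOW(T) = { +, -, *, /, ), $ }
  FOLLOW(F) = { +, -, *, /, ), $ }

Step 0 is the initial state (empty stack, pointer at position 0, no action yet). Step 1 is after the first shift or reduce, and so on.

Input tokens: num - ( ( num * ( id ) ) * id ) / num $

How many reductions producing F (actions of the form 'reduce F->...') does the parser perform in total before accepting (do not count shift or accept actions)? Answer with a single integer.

Step 1: shift num. Stack=[num] ptr=1 lookahead=- remaining=[- ( ( num * ( id ) ) * id ) / num $]
Step 2: reduce F->num. Stack=[F] ptr=1 lookahead=- remaining=[- ( ( num * ( id ) ) * id ) / num $]
Step 3: reduce T->F. Stack=[T] ptr=1 lookahead=- remaining=[- ( ( num * ( id ) ) * id ) / num $]
Step 4: reduce E->T. Stack=[E] ptr=1 lookahead=- remaining=[- ( ( num * ( id ) ) * id ) / num $]
Step 5: shift -. Stack=[E -] ptr=2 lookahead=( remaining=[( ( num * ( id ) ) * id ) / num $]
Step 6: shift (. Stack=[E - (] ptr=3 lookahead=( remaining=[( num * ( id ) ) * id ) / num $]
Step 7: shift (. Stack=[E - ( (] ptr=4 lookahead=num remaining=[num * ( id ) ) * id ) / num $]
Step 8: shift num. Stack=[E - ( ( num] ptr=5 lookahead=* remaining=[* ( id ) ) * id ) / num $]
Step 9: reduce F->num. Stack=[E - ( ( F] ptr=5 lookahead=* remaining=[* ( id ) ) * id ) / num $]
Step 10: reduce T->F. Stack=[E - ( ( T] ptr=5 lookahead=* remaining=[* ( id ) ) * id ) / num $]
Step 11: shift *. Stack=[E - ( ( T *] ptr=6 lookahead=( remaining=[( id ) ) * id ) / num $]
Step 12: shift (. Stack=[E - ( ( T * (] ptr=7 lookahead=id remaining=[id ) ) * id ) / num $]
Step 13: shift id. Stack=[E - ( ( T * ( id] ptr=8 lookahead=) remaining=[) ) * id ) / num $]
Step 14: reduce F->id. Stack=[E - ( ( T * ( F] ptr=8 lookahead=) remaining=[) ) * id ) / num $]
Step 15: reduce T->F. Stack=[E - ( ( T * ( T] ptr=8 lookahead=) remaining=[) ) * id ) / num $]
Step 16: reduce E->T. Stack=[E - ( ( T * ( E] ptr=8 lookahead=) remaining=[) ) * id ) / num $]
Step 17: shift ). Stack=[E - ( ( T * ( E )] ptr=9 lookahead=) remaining=[) * id ) / num $]
Step 18: reduce F->( E ). Stack=[E - ( ( T * F] ptr=9 lookahead=) remaining=[) * id ) / num $]
Step 19: reduce T->T * F. Stack=[E - ( ( T] ptr=9 lookahead=) remaining=[) * id ) / num $]
Step 20: reduce E->T. Stack=[E - ( ( E] ptr=9 lookahead=) remaining=[) * id ) / num $]
Step 21: shift ). Stack=[E - ( ( E )] ptr=10 lookahead=* remaining=[* id ) / num $]
Step 22: reduce F->( E ). Stack=[E - ( F] ptr=10 lookahead=* remaining=[* id ) / num $]
Step 23: reduce T->F. Stack=[E - ( T] ptr=10 lookahead=* remaining=[* id ) / num $]
Step 24: shift *. Stack=[E - ( T *] ptr=11 lookahead=id remaining=[id ) / num $]
Step 25: shift id. Stack=[E - ( T * id] ptr=12 lookahead=) remaining=[) / num $]
Step 26: reduce F->id. Stack=[E - ( T * F] ptr=12 lookahead=) remaining=[) / num $]
Step 27: reduce T->T * F. Stack=[E - ( T] ptr=12 lookahead=) remaining=[) / num $]
Step 28: reduce E->T. Stack=[E - ( E] ptr=12 lookahead=) remaining=[) / num $]
Step 29: shift ). Stack=[E - ( E )] ptr=13 lookahead=/ remaining=[/ num $]
Step 30: reduce F->( E ). Stack=[E - F] ptr=13 lookahead=/ remaining=[/ num $]
Step 31: reduce T->F. Stack=[E - T] ptr=13 lookahead=/ remaining=[/ num $]
Step 32: shift /. Stack=[E - T /] ptr=14 lookahead=num remaining=[num $]
Step 33: shift num. Stack=[E - T / num] ptr=15 lookahead=$ remaining=[$]
Step 34: reduce F->num. Stack=[E - T / F] ptr=15 lookahead=$ remaining=[$]
Step 35: reduce T->T / F. Stack=[E - T] ptr=15 lookahead=$ remaining=[$]
Step 36: reduce E->E - T. Stack=[E] ptr=15 lookahead=$ remaining=[$]
Step 37: accept. Stack=[E] ptr=15 lookahead=$ remaining=[$]

Answer: 8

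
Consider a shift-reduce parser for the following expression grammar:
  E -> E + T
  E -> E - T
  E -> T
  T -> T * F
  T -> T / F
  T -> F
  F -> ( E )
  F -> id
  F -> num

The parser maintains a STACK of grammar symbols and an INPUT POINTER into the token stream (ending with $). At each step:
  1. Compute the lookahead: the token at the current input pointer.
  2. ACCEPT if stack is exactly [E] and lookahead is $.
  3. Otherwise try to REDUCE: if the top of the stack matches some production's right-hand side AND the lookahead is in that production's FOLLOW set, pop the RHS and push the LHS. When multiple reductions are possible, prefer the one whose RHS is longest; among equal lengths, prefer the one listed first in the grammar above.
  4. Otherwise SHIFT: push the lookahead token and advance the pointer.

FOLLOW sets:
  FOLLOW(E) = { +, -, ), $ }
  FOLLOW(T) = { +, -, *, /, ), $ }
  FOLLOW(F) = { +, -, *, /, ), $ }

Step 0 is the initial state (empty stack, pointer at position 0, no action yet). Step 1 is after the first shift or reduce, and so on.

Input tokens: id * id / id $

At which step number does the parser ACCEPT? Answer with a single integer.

Answer: 13

Derivation:
Step 1: shift id. Stack=[id] ptr=1 lookahead=* remaining=[* id / id $]
Step 2: reduce F->id. Stack=[F] ptr=1 lookahead=* remaining=[* id / id $]
Step 3: reduce T->F. Stack=[T] ptr=1 lookahead=* remaining=[* id / id $]
Step 4: shift *. Stack=[T *] ptr=2 lookahead=id remaining=[id / id $]
Step 5: shift id. Stack=[T * id] ptr=3 lookahead=/ remaining=[/ id $]
Step 6: reduce F->id. Stack=[T * F] ptr=3 lookahead=/ remaining=[/ id $]
Step 7: reduce T->T * F. Stack=[T] ptr=3 lookahead=/ remaining=[/ id $]
Step 8: shift /. Stack=[T /] ptr=4 lookahead=id remaining=[id $]
Step 9: shift id. Stack=[T / id] ptr=5 lookahead=$ remaining=[$]
Step 10: reduce F->id. Stack=[T / F] ptr=5 lookahead=$ remaining=[$]
Step 11: reduce T->T / F. Stack=[T] ptr=5 lookahead=$ remaining=[$]
Step 12: reduce E->T. Stack=[E] ptr=5 lookahead=$ remaining=[$]
Step 13: accept. Stack=[E] ptr=5 lookahead=$ remaining=[$]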